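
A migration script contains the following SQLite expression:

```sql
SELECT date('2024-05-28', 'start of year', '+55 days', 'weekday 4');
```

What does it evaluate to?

`start of year` rewinds 2024-05-28 to 2024-01-01.
Applying '+55 days' to 2024-01-01: counting 55 days forward gives 2024-02-25.
`weekday 4` advances to the next Thursday; 2024-02-25 is a Sunday, so it moves forward to 2024-02-29.

2024-02-29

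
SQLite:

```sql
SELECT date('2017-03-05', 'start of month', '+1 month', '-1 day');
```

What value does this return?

2017-03-31

`start of month` rewinds 2017-03-05 to 2017-03-01.
Adding +1 month to 2017-03-01 gives 2017-04-01.
Going back 1 day from 2017-04-01 reaches 2017-03-31 (last day of March, 31 days).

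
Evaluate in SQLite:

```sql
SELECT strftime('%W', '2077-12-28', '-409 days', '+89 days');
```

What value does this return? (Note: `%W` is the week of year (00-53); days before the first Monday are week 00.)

First apply '-409 days', '+89 days': 2077-12-28 → 2077-02-11.
2077-02-11 is a Thursday. SQLite's %W counts Mondays since the year started; the result is 06.

06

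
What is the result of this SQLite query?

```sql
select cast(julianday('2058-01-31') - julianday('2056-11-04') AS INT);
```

26 days remain in November 2056 after the 4th (30 − 4).
Full months from December 2056 through December 2057 contribute their day counts.
Then 31 days into January 2058.
Total: 26 + 31 + 31 + 28 + 31 + 30 + 31 + 30 + 31 + 31 + 30 + 31 + 30 + 31 + 31 = 453.

453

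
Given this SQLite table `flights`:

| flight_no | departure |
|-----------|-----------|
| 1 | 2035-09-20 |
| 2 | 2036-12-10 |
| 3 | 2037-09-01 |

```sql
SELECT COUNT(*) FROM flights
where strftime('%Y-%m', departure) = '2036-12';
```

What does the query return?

Rows with year-month 2036-12: 2036-12-10 → 1.

1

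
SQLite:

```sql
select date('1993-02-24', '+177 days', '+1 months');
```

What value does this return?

Applying '+177 days' to 1993-02-24: counting 177 days forward gives 1993-08-20.
Adding +1 month to 1993-08-20 gives 1993-09-20.

1993-09-20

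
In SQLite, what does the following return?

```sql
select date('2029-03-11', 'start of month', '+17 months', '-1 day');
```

`start of month` rewinds 2029-03-11 to 2029-03-01.
Adding +17 months to 2029-03-01 gives 2030-08-01.
Going back 1 day from 2030-08-01 reaches 2030-07-31 (last day of July, 31 days).

2030-07-31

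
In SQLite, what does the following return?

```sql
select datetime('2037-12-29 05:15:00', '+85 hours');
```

2038-01-01 18:15:00

+85 hours from 2037-12-29 05:15:00 is 2038-01-01 18:15:00 (crosses midnight).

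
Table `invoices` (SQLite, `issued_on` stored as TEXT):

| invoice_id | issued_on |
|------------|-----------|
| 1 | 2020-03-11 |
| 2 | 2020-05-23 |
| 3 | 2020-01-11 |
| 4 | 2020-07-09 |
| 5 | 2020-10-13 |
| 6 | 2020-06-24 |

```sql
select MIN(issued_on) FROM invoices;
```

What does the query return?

MIN over {2020-01-11, 2020-03-11, 2020-05-23, 2020-06-24, 2020-07-09, 2020-10-13}.

2020-01-11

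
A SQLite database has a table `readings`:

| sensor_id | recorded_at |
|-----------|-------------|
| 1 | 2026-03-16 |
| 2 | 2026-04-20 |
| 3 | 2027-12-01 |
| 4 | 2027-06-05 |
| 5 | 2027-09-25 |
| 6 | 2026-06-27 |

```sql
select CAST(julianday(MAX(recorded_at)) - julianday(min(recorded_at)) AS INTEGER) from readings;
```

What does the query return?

MIN = 2026-03-16, MAX = 2027-12-01.
15 days remain in March 2026 after the 16th (31 − 16).
Full months from April 2026 through November 2027 contribute their day counts.
Then 1 day into December 2027.
Total: 15 + 30 + 31 + 30 + 31 + 31 + 30 + 31 + 30 + 31 + 31 + 28 + 31 + 30 + 31 + 30 + 31 + 31 + 30 + 31 + 30 + 1 = 625.

625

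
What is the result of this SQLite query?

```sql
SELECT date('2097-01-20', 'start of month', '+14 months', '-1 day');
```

2098-02-28

`start of month` rewinds 2097-01-20 to 2097-01-01.
Adding +14 months to 2097-01-01 gives 2098-03-01.
Going back 1 day from 2098-03-01 reaches 2098-02-28 (last day of February, 28 days).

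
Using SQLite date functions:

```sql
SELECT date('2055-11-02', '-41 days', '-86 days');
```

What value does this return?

2055-06-28

Applying '-41 days' to 2055-11-02: counting 41 days back gives 2055-09-22.
Applying '-86 days' to 2055-09-22: counting 86 days back gives 2055-06-28.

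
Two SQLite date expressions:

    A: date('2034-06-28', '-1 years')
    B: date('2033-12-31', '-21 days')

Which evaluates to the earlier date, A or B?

A = 2033-06-28.
B = 2033-12-10.
A is earlier.

A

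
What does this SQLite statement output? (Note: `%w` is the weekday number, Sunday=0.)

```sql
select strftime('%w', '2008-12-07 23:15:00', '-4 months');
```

4

First apply '-4 months': 2008-12-07 23:15:00 → 2008-08-07 23:15:00.
2008-08-07 is a Thursday; with Sunday=0 that is 4.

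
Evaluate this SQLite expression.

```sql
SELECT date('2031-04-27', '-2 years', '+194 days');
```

2029-11-07

Adding -2 years to 2031-04-27 gives 2029-04-27.
Applying '+194 days' to 2029-04-27: counting 194 days forward gives 2029-11-07.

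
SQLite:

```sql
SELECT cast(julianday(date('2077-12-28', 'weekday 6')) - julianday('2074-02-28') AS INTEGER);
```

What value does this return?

1403

`weekday 6` advances to the next Saturday; 2077-12-28 is a Tuesday, so it moves forward to 2078-01-01.
0 days remain in February 2074 after the 28th (28 − 28).
Full months from March 2074 through December 2077 contribute their day counts.
Then 1 day into January 2078.
Total: 0 + 31 + 30 + 31 + 30 + 31 + 31 + 30 + 31 + 30 + 31 + 31 + 28 + 31 + 30 + 31 + 30 + 31 + 31 + 30 + 31 + 30 + 31 + 31 + 29 + 31 + 30 + 31 + 30 + 31 + 31 + 30 + 31 + 30 + 31 + 31 + 28 + 31 + 30 + 31 + 30 + 31 + 31 + 30 + 31 + 30 + 31 + 1 = 1403.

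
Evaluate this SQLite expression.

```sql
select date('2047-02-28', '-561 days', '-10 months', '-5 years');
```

Applying '-561 days' to 2047-02-28: counting 561 days back gives 2045-08-16.
Adding -10 months to 2045-08-16 gives 2044-10-16.
Adding -5 years to 2044-10-16 gives 2039-10-16.

2039-10-16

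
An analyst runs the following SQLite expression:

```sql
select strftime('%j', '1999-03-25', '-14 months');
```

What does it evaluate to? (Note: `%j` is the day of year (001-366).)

025

First apply '-14 months': 1999-03-25 → 1998-01-25.
Day-of-year for 1998-01-25: days since 1998-01-01 inclusive = 25, zero-padded to 025.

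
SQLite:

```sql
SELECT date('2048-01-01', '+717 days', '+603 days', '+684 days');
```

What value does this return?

Applying '+717 days' to 2048-01-01: counting 717 days forward gives 2049-12-18.
Applying '+603 days' to 2049-12-18: counting 603 days forward gives 2051-08-13.
Applying '+684 days' to 2051-08-13: counting 684 days forward gives 2053-06-27.

2053-06-27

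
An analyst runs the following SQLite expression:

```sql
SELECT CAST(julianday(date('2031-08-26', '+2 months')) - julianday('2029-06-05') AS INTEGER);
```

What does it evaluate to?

873

Adding +2 months to 2031-08-26 gives 2031-10-26.
25 days remain in June 2029 after the 5th (30 − 5).
Full months from July 2029 through September 2031 contribute their day counts.
Then 26 days into October 2031.
Total: 25 + 31 + 31 + 30 + 31 + 30 + 31 + 31 + 28 + 31 + 30 + 31 + 30 + 31 + 31 + 30 + 31 + 30 + 31 + 31 + 28 + 31 + 30 + 31 + 30 + 31 + 31 + 30 + 26 = 873.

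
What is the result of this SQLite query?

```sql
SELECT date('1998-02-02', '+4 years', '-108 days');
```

2001-10-17

Adding +4 years to 1998-02-02 gives 2002-02-02.
Applying '-108 days' to 2002-02-02: counting 108 days back gives 2001-10-17.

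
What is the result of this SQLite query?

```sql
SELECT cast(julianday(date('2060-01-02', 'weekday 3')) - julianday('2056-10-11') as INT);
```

1183

`weekday 3` advances to the next Wednesday; 2060-01-02 is a Friday, so it moves forward to 2060-01-07.
20 days remain in October 2056 after the 11th (31 − 11).
Full months from November 2056 through December 2059 contribute their day counts.
Then 7 days into January 2060.
Total: 20 + 30 + 31 + 31 + 28 + 31 + 30 + 31 + 30 + 31 + 31 + 30 + 31 + 30 + 31 + 31 + 28 + 31 + 30 + 31 + 30 + 31 + 31 + 30 + 31 + 30 + 31 + 31 + 28 + 31 + 30 + 31 + 30 + 31 + 31 + 30 + 31 + 30 + 31 + 7 = 1183.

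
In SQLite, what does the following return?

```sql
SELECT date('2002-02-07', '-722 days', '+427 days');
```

Applying '-722 days' to 2002-02-07: counting 722 days back gives 2000-02-16.
Applying '+427 days' to 2000-02-16: counting 427 days forward gives 2001-04-18.

2001-04-18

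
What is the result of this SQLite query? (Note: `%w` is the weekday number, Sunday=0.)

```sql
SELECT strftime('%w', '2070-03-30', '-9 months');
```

First apply '-9 months': 2070-03-30 → 2069-06-30.
2069-06-30 is a Sunday; with Sunday=0 that is 0.

0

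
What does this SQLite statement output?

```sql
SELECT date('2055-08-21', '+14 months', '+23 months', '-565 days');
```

Adding +14 months to 2055-08-21 gives 2056-10-21.
Adding +23 months to 2056-10-21 gives 2058-09-21.
Applying '-565 days' to 2058-09-21: counting 565 days back gives 2057-03-05.

2057-03-05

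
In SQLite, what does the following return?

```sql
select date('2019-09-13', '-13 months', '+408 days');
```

Adding -13 months to 2019-09-13 gives 2018-08-13.
Applying '+408 days' to 2018-08-13: counting 408 days forward gives 2019-09-25.

2019-09-25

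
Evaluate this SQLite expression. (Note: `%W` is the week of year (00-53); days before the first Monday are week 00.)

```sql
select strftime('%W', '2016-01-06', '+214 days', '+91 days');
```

First apply '+214 days', '+91 days': 2016-01-06 → 2016-11-06.
2016-11-06 is a Sunday. SQLite's %W counts Mondays since the year started; the result is 44.

44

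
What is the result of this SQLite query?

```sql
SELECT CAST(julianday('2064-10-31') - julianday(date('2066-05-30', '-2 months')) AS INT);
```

-515

Adding -2 months to 2066-05-30 gives 2066-03-30.
0 days remain in October 2064 after the 31st (31 − 31).
Full months from November 2064 through February 2066 contribute their day counts.
Then 30 days into March 2066.
Total: 0 + 30 + 31 + 31 + 28 + 31 + 30 + 31 + 30 + 31 + 31 + 30 + 31 + 30 + 31 + 31 + 28 + 30 = 515.
The subtraction is earlier − later, so the result is −515 → -515.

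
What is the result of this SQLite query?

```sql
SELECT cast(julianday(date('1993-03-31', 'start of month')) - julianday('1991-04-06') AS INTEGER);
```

695

`start of month` rewinds 1993-03-31 to 1993-03-01.
24 days remain in April 1991 after the 6th (30 − 6).
Full months from May 1991 through February 1993 contribute their day counts.
Then 1 day into March 1993.
Total: 24 + 31 + 30 + 31 + 31 + 30 + 31 + 30 + 31 + 31 + 29 + 31 + 30 + 31 + 30 + 31 + 31 + 30 + 31 + 30 + 31 + 31 + 28 + 1 = 695.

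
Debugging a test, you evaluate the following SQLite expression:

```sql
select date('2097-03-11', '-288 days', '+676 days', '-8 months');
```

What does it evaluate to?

Applying '-288 days' to 2097-03-11: counting 288 days back gives 2096-05-27.
Applying '+676 days' to 2096-05-27: counting 676 days forward gives 2098-04-03.
Adding -8 months to 2098-04-03 gives 2097-08-03.

2097-08-03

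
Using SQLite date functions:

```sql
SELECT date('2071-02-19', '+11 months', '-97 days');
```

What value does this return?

2071-10-14

Adding +11 months to 2071-02-19 gives 2072-01-19.
Applying '-97 days' to 2072-01-19: counting 97 days back gives 2071-10-14.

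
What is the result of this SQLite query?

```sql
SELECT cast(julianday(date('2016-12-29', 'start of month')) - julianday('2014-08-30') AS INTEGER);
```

824

`start of month` rewinds 2016-12-29 to 2016-12-01.
1 day remains in August 2014 after the 30th (31 − 30).
Full months from September 2014 through November 2016 contribute their day counts.
Then 1 day into December 2016.
Total: 1 + 30 + 31 + 30 + 31 + 31 + 28 + 31 + 30 + 31 + 30 + 31 + 31 + 30 + 31 + 30 + 31 + 31 + 29 + 31 + 30 + 31 + 30 + 31 + 31 + 30 + 31 + 30 + 1 = 824.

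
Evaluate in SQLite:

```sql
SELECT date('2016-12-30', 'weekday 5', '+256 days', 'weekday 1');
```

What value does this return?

2017-09-18

`weekday 5` advances to the next Friday; 2016-12-30 is already a Friday, so it stays at 2016-12-30.
Applying '+256 days' to 2016-12-30: counting 256 days forward gives 2017-09-12.
`weekday 1` advances to the next Monday; 2017-09-12 is a Tuesday, so it moves forward to 2017-09-18.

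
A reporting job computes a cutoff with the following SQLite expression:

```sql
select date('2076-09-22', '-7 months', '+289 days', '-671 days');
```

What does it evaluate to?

Adding -7 months to 2076-09-22 gives 2076-02-22.
Applying '+289 days' to 2076-02-22: counting 289 days forward gives 2076-12-07.
Applying '-671 days' to 2076-12-07: counting 671 days back gives 2075-02-05.

2075-02-05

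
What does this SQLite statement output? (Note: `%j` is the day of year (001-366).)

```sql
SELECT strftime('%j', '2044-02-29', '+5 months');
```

First apply '+5 months': 2044-02-29 → 2044-07-29.
Day-of-year for 2044-07-29: days since 2044-01-01 inclusive = 211, zero-padded to 211.

211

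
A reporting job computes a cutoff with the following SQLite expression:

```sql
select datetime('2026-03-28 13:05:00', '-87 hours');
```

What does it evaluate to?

2026-03-24 22:05:00

-87 hours from 2026-03-28 13:05:00 is 2026-03-24 22:05:00 (crosses midnight).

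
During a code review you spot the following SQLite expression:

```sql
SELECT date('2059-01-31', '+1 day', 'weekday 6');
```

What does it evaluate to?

2059-02-01

January 2059 has 31 days; 0 remain after the 31st, so 1 days reach 2059-02-01.
`weekday 6` advances to the next Saturday; 2059-02-01 is already a Saturday, so it stays at 2059-02-01.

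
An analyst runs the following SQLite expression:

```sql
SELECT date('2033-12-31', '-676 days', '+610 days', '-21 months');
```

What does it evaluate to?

Applying '-676 days' to 2033-12-31: counting 676 days back gives 2032-02-24.
Applying '+610 days' to 2032-02-24: counting 610 days forward gives 2033-10-26.
Adding -21 months to 2033-10-26 gives 2032-01-26.

2032-01-26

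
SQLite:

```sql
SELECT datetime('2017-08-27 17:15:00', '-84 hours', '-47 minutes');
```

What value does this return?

2017-08-24 04:28:00

-84 hours from 2017-08-27 17:15:00 is 2017-08-24 05:15:00 (crosses midnight).
-47 minutes from 2017-08-24 05:15:00 is 2017-08-24 04:28:00.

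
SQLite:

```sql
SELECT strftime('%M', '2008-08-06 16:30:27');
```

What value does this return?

`%M` extracts the 2-digit minute: 30.

30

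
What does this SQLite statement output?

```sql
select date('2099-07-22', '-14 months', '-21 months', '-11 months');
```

Adding -14 months to 2099-07-22 gives 2098-05-22.
Adding -21 months to 2098-05-22 gives 2096-08-22.
Adding -11 months to 2096-08-22 gives 2095-09-22.

2095-09-22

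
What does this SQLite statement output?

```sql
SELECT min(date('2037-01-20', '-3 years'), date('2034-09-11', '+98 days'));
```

2034-01-20

date('2037-01-20', '-3 years') → 2034-01-20.
date('2034-09-11', '+98 days') → 2034-12-18.
Earlier of the two is 2034-01-20.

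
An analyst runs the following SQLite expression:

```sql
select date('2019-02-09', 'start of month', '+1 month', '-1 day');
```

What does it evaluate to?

2019-02-28

`start of month` rewinds 2019-02-09 to 2019-02-01.
Adding +1 month to 2019-02-01 gives 2019-03-01.
Going back 1 day from 2019-03-01 reaches 2019-02-28 (last day of February, 28 days).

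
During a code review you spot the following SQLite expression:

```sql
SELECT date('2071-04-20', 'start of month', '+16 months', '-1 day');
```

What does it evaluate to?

`start of month` rewinds 2071-04-20 to 2071-04-01.
Adding +16 months to 2071-04-01 gives 2072-08-01.
Going back 1 day from 2072-08-01 reaches 2072-07-31 (last day of July, 31 days).

2072-07-31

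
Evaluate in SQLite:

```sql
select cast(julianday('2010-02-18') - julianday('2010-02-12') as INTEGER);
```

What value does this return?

6

Both dates are in February 2010: 18 − 12 = 6.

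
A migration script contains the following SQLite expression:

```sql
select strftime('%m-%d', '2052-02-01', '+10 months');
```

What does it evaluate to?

First apply '+10 months': 2052-02-01 → 2052-12-01.
`%m-%d` extracts the month-day: 12-01.

12-01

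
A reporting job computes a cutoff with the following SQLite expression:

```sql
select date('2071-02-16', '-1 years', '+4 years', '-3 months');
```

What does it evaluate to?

2073-11-16

Adding -1 year to 2071-02-16 gives 2070-02-16.
Adding +4 years to 2070-02-16 gives 2074-02-16.
Adding -3 months to 2074-02-16 gives 2073-11-16.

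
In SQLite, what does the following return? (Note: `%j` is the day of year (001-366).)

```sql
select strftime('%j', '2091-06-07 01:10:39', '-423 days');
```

100

First apply '-423 days': 2091-06-07 01:10:39 → 2090-04-10 01:10:39.
Day-of-year for 2090-04-10: days since 2090-01-01 inclusive = 100, zero-padded to 100.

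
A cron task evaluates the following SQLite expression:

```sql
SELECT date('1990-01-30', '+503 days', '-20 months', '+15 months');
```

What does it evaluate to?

1991-01-17

Applying '+503 days' to 1990-01-30: counting 503 days forward gives 1991-06-17.
Adding -20 months to 1991-06-17 gives 1989-10-17.
Adding +15 months to 1989-10-17 gives 1991-01-17.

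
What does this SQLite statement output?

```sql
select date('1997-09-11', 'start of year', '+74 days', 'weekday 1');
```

1997-03-17

`start of year` rewinds 1997-09-11 to 1997-01-01.
Applying '+74 days' to 1997-01-01: counting 74 days forward gives 1997-03-16.
`weekday 1` advances to the next Monday; 1997-03-16 is a Sunday, so it moves forward to 1997-03-17.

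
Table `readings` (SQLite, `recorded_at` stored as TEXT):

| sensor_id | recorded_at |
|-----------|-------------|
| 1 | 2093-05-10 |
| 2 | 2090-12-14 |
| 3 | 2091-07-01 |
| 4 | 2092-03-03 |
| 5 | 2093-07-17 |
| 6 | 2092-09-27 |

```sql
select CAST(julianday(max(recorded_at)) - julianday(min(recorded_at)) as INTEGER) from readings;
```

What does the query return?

MIN = 2090-12-14, MAX = 2093-07-17.
17 days remain in December 2090 after the 14th (31 − 14).
Full months from January 2091 through June 2093 contribute their day counts.
Then 17 days into July 2093.
Total: 17 + 31 + 28 + 31 + 30 + 31 + 30 + 31 + 31 + 30 + 31 + 30 + 31 + 31 + 29 + 31 + 30 + 31 + 30 + 31 + 31 + 30 + 31 + 30 + 31 + 31 + 28 + 31 + 30 + 31 + 30 + 17 = 946.

946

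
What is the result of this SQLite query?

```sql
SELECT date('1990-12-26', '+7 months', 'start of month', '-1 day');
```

Adding +7 months to 1990-12-26 gives 1991-07-26.
`start of month` rewinds 1991-07-26 to 1991-07-01.
Going back 1 day from 1991-07-01 reaches 1991-06-30 (last day of June, 30 days).

1991-06-30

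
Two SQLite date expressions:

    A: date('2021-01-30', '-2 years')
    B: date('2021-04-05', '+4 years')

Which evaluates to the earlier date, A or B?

A = 2019-01-30.
B = 2025-04-05.
A is earlier.

A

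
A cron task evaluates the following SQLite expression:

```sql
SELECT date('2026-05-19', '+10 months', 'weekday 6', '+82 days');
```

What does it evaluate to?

2027-06-10

Adding +10 months to 2026-05-19 gives 2027-03-19.
`weekday 6` advances to the next Saturday; 2027-03-19 is a Friday, so it moves forward to 2027-03-20.
Applying '+82 days' to 2027-03-20: counting 82 days forward gives 2027-06-10.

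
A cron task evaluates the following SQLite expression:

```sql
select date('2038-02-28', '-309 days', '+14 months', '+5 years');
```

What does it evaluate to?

Applying '-309 days' to 2038-02-28: counting 309 days back gives 2037-04-25.
Adding +14 months to 2037-04-25 gives 2038-06-25.
Adding +5 years to 2038-06-25 gives 2043-06-25.

2043-06-25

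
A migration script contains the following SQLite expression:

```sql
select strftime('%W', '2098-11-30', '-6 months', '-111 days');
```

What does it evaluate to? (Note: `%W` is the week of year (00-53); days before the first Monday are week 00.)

05

First apply '-6 months', '-111 days': 2098-11-30 → 2098-02-08.
2098-02-08 is a Saturday. SQLite's %W counts Mondays since the year started; the result is 05.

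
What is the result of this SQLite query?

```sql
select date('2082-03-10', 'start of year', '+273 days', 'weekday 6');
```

2082-10-03

`start of year` rewinds 2082-03-10 to 2082-01-01.
Applying '+273 days' to 2082-01-01: counting 273 days forward gives 2082-10-01.
`weekday 6` advances to the next Saturday; 2082-10-01 is a Thursday, so it moves forward to 2082-10-03.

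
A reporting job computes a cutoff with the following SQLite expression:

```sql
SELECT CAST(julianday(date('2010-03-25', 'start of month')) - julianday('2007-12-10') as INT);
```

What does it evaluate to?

812

`start of month` rewinds 2010-03-25 to 2010-03-01.
21 days remain in December 2007 after the 10th (31 − 10).
Full months from January 2008 through February 2010 contribute their day counts.
Then 1 day into March 2010.
Total: 21 + 31 + 29 + 31 + 30 + 31 + 30 + 31 + 31 + 30 + 31 + 30 + 31 + 31 + 28 + 31 + 30 + 31 + 30 + 31 + 31 + 30 + 31 + 30 + 31 + 31 + 28 + 1 = 812.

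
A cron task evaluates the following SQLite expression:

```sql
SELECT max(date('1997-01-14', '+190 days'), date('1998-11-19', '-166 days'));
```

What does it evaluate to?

1998-06-06

date('1997-01-14', '+190 days') → 1997-07-23.
date('1998-11-19', '-166 days') → 1998-06-06.
Later of the two is 1998-06-06.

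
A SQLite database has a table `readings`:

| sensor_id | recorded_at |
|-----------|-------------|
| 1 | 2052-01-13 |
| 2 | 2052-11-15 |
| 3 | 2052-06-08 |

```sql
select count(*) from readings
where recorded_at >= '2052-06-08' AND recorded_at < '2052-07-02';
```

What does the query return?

1

Rows in [2052-06-08, 2052-07-02): 2052-06-08 → 1 row.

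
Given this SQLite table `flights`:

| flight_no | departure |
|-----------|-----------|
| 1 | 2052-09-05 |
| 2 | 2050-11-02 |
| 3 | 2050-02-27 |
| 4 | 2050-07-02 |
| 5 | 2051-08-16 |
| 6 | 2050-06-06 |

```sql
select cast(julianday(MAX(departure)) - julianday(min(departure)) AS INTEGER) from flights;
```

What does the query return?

MIN = 2050-02-27, MAX = 2052-09-05.
1 day remains in February 2050 after the 27th (28 − 27).
Full months from March 2050 through August 2052 contribute their day counts.
Then 5 days into September 2052.
Total: 1 + 31 + 30 + 31 + 30 + 31 + 31 + 30 + 31 + 30 + 31 + 31 + 28 + 31 + 30 + 31 + 30 + 31 + 31 + 30 + 31 + 30 + 31 + 31 + 29 + 31 + 30 + 31 + 30 + 31 + 31 + 5 = 921.

921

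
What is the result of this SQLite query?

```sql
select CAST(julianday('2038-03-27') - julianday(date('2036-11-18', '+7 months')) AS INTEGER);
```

282

Adding +7 months to 2036-11-18 gives 2037-06-18.
12 days remain in June 2037 after the 18th (30 − 18).
Full months from July 2037 through February 2038 contribute their day counts.
Then 27 days into March 2038.
Total: 12 + 31 + 31 + 30 + 31 + 30 + 31 + 31 + 28 + 27 = 282.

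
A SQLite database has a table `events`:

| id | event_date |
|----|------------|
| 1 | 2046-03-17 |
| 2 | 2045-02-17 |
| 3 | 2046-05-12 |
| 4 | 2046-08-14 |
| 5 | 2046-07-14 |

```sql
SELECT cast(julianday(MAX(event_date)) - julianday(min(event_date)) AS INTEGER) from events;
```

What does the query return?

MIN = 2045-02-17, MAX = 2046-08-14.
11 days remain in February 2045 after the 17th (28 − 17).
Full months from March 2045 through July 2046 contribute their day counts.
Then 14 days into August 2046.
Total: 11 + 31 + 30 + 31 + 30 + 31 + 31 + 30 + 31 + 30 + 31 + 31 + 28 + 31 + 30 + 31 + 30 + 31 + 14 = 543.

543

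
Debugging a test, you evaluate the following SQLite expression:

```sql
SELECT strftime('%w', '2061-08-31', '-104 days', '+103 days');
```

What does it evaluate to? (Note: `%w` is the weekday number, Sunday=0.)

First apply '-104 days', '+103 days': 2061-08-31 → 2061-08-30.
2061-08-30 is a Tuesday; with Sunday=0 that is 2.

2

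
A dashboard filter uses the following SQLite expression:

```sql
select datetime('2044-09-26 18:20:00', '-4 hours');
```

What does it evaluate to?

2044-09-26 14:20:00

-4 hours from 2044-09-26 18:20:00 is 2044-09-26 14:20:00.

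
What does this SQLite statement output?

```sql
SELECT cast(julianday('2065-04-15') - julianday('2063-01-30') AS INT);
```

806

1 day remains in January 2063 after the 30th (31 − 30).
Full months from February 2063 through March 2065 contribute their day counts.
Then 15 days into April 2065.
Total: 1 + 28 + 31 + 30 + 31 + 30 + 31 + 31 + 30 + 31 + 30 + 31 + 31 + 29 + 31 + 30 + 31 + 30 + 31 + 31 + 30 + 31 + 30 + 31 + 31 + 28 + 31 + 15 = 806.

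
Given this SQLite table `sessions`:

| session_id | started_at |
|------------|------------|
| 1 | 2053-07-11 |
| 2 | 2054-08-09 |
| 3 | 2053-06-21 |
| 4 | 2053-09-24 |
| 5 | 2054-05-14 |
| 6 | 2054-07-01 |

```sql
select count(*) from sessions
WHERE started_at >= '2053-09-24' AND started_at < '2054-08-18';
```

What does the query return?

4

Rows in [2053-09-24, 2054-08-18): 2054-08-09, 2053-09-24, 2054-05-14, 2054-07-01 → 4 rows.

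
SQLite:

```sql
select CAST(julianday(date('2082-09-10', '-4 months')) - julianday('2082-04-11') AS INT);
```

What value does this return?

Adding -4 months to 2082-09-10 gives 2082-05-10.
19 days remain in April 2082 after the 11th (30 − 11).
Then 10 days into May 2082.
Total: 19 + 10 = 29.

29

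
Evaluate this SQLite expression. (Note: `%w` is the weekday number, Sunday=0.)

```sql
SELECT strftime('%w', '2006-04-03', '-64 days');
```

First apply '-64 days': 2006-04-03 → 2006-01-29.
2006-01-29 is a Sunday; with Sunday=0 that is 0.

0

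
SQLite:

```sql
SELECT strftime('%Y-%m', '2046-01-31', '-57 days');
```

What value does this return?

First apply '-57 days': 2046-01-31 → 2045-12-05.
`%Y-%m` extracts the year-month: 2045-12.

2045-12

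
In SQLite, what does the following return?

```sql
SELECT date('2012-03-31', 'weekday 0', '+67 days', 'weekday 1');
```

`weekday 0` advances to the next Sunday; 2012-03-31 is a Saturday, so it moves forward to 2012-04-01.
Applying '+67 days' to 2012-04-01: counting 67 days forward gives 2012-06-07.
`weekday 1` advances to the next Monday; 2012-06-07 is a Thursday, so it moves forward to 2012-06-11.

2012-06-11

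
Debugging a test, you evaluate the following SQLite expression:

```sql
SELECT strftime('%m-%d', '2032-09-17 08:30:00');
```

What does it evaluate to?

`%m-%d` extracts the month-day: 09-17.

09-17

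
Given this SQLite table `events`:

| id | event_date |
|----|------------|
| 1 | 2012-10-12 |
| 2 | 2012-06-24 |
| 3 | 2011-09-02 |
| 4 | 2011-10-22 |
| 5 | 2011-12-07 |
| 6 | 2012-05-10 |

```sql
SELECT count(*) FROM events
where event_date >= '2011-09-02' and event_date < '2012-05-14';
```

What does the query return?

Rows in [2011-09-02, 2012-05-14): 2011-09-02, 2011-10-22, 2011-12-07, 2012-05-10 → 4 rows.

4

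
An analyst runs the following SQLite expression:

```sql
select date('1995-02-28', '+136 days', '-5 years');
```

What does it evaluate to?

1990-07-14

Applying '+136 days' to 1995-02-28: counting 136 days forward gives 1995-07-14.
Adding -5 years to 1995-07-14 gives 1990-07-14.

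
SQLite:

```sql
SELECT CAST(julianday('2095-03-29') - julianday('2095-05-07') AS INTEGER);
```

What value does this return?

-39

2 days remain in March 2095 after the 29th (31 − 29).
April 2095: 30 days.
Then 7 days into May 2095.
Total: 2 + 30 + 7 = 39.
The subtraction is earlier − later, so the result is −39 → -39.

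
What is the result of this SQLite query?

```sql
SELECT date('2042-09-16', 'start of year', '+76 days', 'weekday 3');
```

`start of year` rewinds 2042-09-16 to 2042-01-01.
Applying '+76 days' to 2042-01-01: counting 76 days forward gives 2042-03-18.
`weekday 3` advances to the next Wednesday; 2042-03-18 is a Tuesday, so it moves forward to 2042-03-19.

2042-03-19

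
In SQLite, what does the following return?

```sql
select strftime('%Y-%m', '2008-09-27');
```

`%Y-%m` extracts the year-month: 2008-09.

2008-09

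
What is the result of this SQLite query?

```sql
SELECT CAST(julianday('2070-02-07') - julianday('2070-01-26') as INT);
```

5 days remain in January 2070 after the 26th (31 − 26).
Then 7 days into February 2070.
Total: 5 + 7 = 12.

12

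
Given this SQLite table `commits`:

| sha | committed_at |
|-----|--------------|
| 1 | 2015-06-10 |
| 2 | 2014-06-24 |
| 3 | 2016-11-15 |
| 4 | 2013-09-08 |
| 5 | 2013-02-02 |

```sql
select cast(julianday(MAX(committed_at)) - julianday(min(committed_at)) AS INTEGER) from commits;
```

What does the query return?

1382

MIN = 2013-02-02, MAX = 2016-11-15.
26 days remain in February 2013 after the 2nd (28 − 2).
Full months from March 2013 through October 2016 contribute their day counts.
Then 15 days into November 2016.
Total: 26 + 31 + 30 + 31 + 30 + 31 + 31 + 30 + 31 + 30 + 31 + 31 + 28 + 31 + 30 + 31 + 30 + 31 + 31 + 30 + 31 + 30 + 31 + 31 + 28 + 31 + 30 + 31 + 30 + 31 + 31 + 30 + 31 + 30 + 31 + 31 + 29 + 31 + 30 + 31 + 30 + 31 + 31 + 30 + 31 + 15 = 1382.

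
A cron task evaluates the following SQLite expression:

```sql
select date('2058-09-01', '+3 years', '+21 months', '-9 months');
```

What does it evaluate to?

2062-09-01

Adding +3 years to 2058-09-01 gives 2061-09-01.
Adding +21 months to 2061-09-01 gives 2063-06-01.
Adding -9 months to 2063-06-01 gives 2062-09-01.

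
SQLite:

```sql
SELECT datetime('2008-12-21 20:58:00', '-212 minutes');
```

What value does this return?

212 minutes = 3h 32m; -212 minutes from 2008-12-21 20:58:00 is 2008-12-21 17:26:00.

2008-12-21 17:26:00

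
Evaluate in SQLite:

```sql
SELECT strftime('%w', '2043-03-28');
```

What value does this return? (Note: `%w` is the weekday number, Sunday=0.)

6

2043-03-28 is a Saturday; with Sunday=0 that is 6.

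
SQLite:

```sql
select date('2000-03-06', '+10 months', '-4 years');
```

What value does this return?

Adding +10 months to 2000-03-06 gives 2001-01-06.
Adding -4 years to 2001-01-06 gives 1997-01-06.

1997-01-06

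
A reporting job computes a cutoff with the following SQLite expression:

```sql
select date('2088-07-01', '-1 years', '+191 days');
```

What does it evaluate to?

Adding -1 year to 2088-07-01 gives 2087-07-01.
Applying '+191 days' to 2087-07-01: counting 191 days forward gives 2088-01-08.

2088-01-08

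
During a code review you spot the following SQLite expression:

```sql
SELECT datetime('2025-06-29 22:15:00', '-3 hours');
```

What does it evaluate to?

2025-06-29 19:15:00

-3 hours from 2025-06-29 22:15:00 is 2025-06-29 19:15:00.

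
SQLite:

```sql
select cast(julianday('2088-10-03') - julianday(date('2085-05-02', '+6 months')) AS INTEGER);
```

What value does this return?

Adding +6 months to 2085-05-02 gives 2085-11-02.
28 days remain in November 2085 after the 2nd (30 − 2).
Full months from December 2085 through September 2088 contribute their day counts.
Then 3 days into October 2088.
Total: 28 + 31 + 31 + 28 + 31 + 30 + 31 + 30 + 31 + 31 + 30 + 31 + 30 + 31 + 31 + 28 + 31 + 30 + 31 + 30 + 31 + 31 + 30 + 31 + 30 + 31 + 31 + 29 + 31 + 30 + 31 + 30 + 31 + 31 + 30 + 3 = 1066.

1066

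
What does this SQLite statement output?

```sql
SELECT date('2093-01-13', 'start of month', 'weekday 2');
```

`start of month` rewinds 2093-01-13 to 2093-01-01.
`weekday 2` advances to the next Tuesday; 2093-01-01 is a Thursday, so it moves forward to 2093-01-06.

2093-01-06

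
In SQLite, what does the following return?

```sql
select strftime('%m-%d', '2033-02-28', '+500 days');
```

First apply '+500 days': 2033-02-28 → 2034-07-13.
`%m-%d` extracts the month-day: 07-13.

07-13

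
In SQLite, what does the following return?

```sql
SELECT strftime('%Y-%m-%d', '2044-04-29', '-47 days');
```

2044-03-13

First apply '-47 days': 2044-04-29 → 2044-03-13.
`%Y-%m-%d` extracts the ISO date: 2044-03-13.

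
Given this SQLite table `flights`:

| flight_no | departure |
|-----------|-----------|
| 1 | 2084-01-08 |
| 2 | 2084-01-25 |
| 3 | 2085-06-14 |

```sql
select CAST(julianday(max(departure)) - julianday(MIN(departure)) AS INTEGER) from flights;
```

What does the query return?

523

MIN = 2084-01-08, MAX = 2085-06-14.
23 days remain in January 2084 after the 8th (31 − 8).
Full months from February 2084 through May 2085 contribute their day counts.
Then 14 days into June 2085.
Total: 23 + 29 + 31 + 30 + 31 + 30 + 31 + 31 + 30 + 31 + 30 + 31 + 31 + 28 + 31 + 30 + 31 + 14 = 523.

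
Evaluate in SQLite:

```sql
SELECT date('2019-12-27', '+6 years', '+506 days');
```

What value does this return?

2027-05-17

Adding +6 years to 2019-12-27 gives 2025-12-27.
Applying '+506 days' to 2025-12-27: counting 506 days forward gives 2027-05-17.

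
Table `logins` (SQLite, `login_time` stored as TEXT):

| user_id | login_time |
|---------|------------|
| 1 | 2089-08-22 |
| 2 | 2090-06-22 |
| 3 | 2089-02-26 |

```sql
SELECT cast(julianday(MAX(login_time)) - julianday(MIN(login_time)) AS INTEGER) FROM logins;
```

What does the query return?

MIN = 2089-02-26, MAX = 2090-06-22.
2 days remain in February 2089 after the 26th (28 − 26).
Full months from March 2089 through May 2090 contribute their day counts.
Then 22 days into June 2090.
Total: 2 + 31 + 30 + 31 + 30 + 31 + 31 + 30 + 31 + 30 + 31 + 31 + 28 + 31 + 30 + 31 + 22 = 481.

481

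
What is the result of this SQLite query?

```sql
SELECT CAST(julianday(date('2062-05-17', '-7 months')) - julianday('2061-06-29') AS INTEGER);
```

Adding -7 months to 2062-05-17 gives 2061-10-17.
1 day remains in June 2061 after the 29th (30 − 29).
July 2061: 31 days.
August 2061: 31 days.
September 2061: 30 days.
Then 17 days into October 2061.
Total: 1 + 31 + 31 + 30 + 17 = 110.

110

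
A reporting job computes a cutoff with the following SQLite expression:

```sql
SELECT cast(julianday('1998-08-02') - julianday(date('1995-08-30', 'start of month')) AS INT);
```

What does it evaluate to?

`start of month` rewinds 1995-08-30 to 1995-08-01.
30 days remain in August 1995 after the 1st (31 − 1).
Full months from September 1995 through July 1998 contribute their day counts.
Then 2 days into August 1998.
Total: 30 + 30 + 31 + 30 + 31 + 31 + 29 + 31 + 30 + 31 + 30 + 31 + 31 + 30 + 31 + 30 + 31 + 31 + 28 + 31 + 30 + 31 + 30 + 31 + 31 + 30 + 31 + 30 + 31 + 31 + 28 + 31 + 30 + 31 + 30 + 31 + 2 = 1097.

1097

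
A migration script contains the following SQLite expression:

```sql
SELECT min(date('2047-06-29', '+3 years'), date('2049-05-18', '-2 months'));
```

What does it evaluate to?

date('2047-06-29', '+3 years') → 2050-06-29.
date('2049-05-18', '-2 months') → 2049-03-18.
Earlier of the two is 2049-03-18.

2049-03-18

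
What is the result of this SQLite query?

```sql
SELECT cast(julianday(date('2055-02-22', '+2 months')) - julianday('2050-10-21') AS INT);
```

Adding +2 months to 2055-02-22 gives 2055-04-22.
10 days remain in October 2050 after the 21st (31 − 21).
Full months from November 2050 through March 2055 contribute their day counts.
Then 22 days into April 2055.
Total: 10 + 30 + 31 + 31 + 28 + 31 + 30 + 31 + 30 + 31 + 31 + 30 + 31 + 30 + 31 + 31 + 29 + 31 + 30 + 31 + 30 + 31 + 31 + 30 + 31 + 30 + 31 + 31 + 28 + 31 + 30 + 31 + 30 + 31 + 31 + 30 + 31 + 30 + 31 + 31 + 28 + 31 + 30 + 31 + 30 + 31 + 31 + 30 + 31 + 30 + 31 + 31 + 28 + 31 + 22 = 1644.

1644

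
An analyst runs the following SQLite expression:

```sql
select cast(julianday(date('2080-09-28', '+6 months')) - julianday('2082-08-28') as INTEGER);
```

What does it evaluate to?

Adding +6 months to 2080-09-28 gives 2081-03-28.
3 days remain in March 2081 after the 28th (31 − 28).
Full months from April 2081 through July 2082 contribute their day counts.
Then 28 days into August 2082.
Total: 3 + 30 + 31 + 30 + 31 + 31 + 30 + 31 + 30 + 31 + 31 + 28 + 31 + 30 + 31 + 30 + 31 + 28 = 518.
The subtraction is earlier − later, so the result is −518 → -518.

-518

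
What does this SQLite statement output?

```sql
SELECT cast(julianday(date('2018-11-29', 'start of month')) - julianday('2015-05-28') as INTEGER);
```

1253

`start of month` rewinds 2018-11-29 to 2018-11-01.
3 days remain in May 2015 after the 28th (31 − 28).
Full months from June 2015 through October 2018 contribute their day counts.
Then 1 day into November 2018.
Total: 3 + 30 + 31 + 31 + 30 + 31 + 30 + 31 + 31 + 29 + 31 + 30 + 31 + 30 + 31 + 31 + 30 + 31 + 30 + 31 + 31 + 28 + 31 + 30 + 31 + 30 + 31 + 31 + 30 + 31 + 30 + 31 + 31 + 28 + 31 + 30 + 31 + 30 + 31 + 31 + 30 + 31 + 1 = 1253.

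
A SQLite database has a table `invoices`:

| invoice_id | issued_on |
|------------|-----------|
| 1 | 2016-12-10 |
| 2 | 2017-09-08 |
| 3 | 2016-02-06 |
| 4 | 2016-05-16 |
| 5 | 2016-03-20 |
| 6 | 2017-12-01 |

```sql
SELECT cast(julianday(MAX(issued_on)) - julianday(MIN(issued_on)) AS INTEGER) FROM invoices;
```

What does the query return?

664

MIN = 2016-02-06, MAX = 2017-12-01.
23 days remain in February 2016 after the 6th (29 − 6).
Full months from March 2016 through November 2017 contribute their day counts.
Then 1 day into December 2017.
Total: 23 + 31 + 30 + 31 + 30 + 31 + 31 + 30 + 31 + 30 + 31 + 31 + 28 + 31 + 30 + 31 + 30 + 31 + 31 + 30 + 31 + 30 + 1 = 664.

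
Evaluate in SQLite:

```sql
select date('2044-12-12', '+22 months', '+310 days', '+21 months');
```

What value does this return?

Adding +22 months to 2044-12-12 gives 2046-10-12.
Applying '+310 days' to 2046-10-12: counting 310 days forward gives 2047-08-18.
Adding +21 months to 2047-08-18 gives 2049-05-18.

2049-05-18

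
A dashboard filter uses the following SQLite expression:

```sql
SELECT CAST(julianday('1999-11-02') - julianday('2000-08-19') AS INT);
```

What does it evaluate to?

28 days remain in November 1999 after the 2nd (30 − 2).
Full months from December 1999 through July 2000 contribute their day counts.
Then 19 days into August 2000.
Total: 28 + 31 + 31 + 29 + 31 + 30 + 31 + 30 + 31 + 19 = 291.
The subtraction is earlier − later, so the result is −291 → -291.

-291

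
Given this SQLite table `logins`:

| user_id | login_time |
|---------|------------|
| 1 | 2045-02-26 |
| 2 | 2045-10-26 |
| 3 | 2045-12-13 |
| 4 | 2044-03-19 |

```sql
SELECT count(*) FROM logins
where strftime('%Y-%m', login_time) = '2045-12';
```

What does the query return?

Rows with year-month 2045-12: 2045-12-13 → 1.

1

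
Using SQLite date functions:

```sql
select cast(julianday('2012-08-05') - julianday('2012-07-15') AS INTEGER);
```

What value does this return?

21

16 days remain in July 2012 after the 15th (31 − 15).
Then 5 days into August 2012.
Total: 16 + 5 = 21.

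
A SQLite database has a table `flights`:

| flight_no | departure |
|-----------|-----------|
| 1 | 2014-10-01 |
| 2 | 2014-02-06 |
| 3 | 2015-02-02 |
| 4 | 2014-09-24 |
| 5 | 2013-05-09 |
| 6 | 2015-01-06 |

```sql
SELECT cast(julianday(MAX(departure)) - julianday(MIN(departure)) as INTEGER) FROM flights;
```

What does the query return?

634

MIN = 2013-05-09, MAX = 2015-02-02.
22 days remain in May 2013 after the 9th (31 − 9).
Full months from June 2013 through January 2015 contribute their day counts.
Then 2 days into February 2015.
Total: 22 + 30 + 31 + 31 + 30 + 31 + 30 + 31 + 31 + 28 + 31 + 30 + 31 + 30 + 31 + 31 + 30 + 31 + 30 + 31 + 31 + 2 = 634.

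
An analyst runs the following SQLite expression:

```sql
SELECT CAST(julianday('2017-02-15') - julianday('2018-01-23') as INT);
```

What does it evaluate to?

13 days remain in February 2017 after the 15th (28 − 15).
Full months from March 2017 through December 2017 contribute their day counts.
Then 23 days into January 2018.
Total: 13 + 31 + 30 + 31 + 30 + 31 + 31 + 30 + 31 + 30 + 31 + 23 = 342.
The subtraction is earlier − later, so the result is −342 → -342.

-342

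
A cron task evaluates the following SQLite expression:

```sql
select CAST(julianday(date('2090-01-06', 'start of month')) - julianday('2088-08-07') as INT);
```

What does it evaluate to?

512

`start of month` rewinds 2090-01-06 to 2090-01-01.
24 days remain in August 2088 after the 7th (31 − 7).
Full months from September 2088 through December 2089 contribute their day counts.
Then 1 day into January 2090.
Total: 24 + 30 + 31 + 30 + 31 + 31 + 28 + 31 + 30 + 31 + 30 + 31 + 31 + 30 + 31 + 30 + 31 + 1 = 512.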